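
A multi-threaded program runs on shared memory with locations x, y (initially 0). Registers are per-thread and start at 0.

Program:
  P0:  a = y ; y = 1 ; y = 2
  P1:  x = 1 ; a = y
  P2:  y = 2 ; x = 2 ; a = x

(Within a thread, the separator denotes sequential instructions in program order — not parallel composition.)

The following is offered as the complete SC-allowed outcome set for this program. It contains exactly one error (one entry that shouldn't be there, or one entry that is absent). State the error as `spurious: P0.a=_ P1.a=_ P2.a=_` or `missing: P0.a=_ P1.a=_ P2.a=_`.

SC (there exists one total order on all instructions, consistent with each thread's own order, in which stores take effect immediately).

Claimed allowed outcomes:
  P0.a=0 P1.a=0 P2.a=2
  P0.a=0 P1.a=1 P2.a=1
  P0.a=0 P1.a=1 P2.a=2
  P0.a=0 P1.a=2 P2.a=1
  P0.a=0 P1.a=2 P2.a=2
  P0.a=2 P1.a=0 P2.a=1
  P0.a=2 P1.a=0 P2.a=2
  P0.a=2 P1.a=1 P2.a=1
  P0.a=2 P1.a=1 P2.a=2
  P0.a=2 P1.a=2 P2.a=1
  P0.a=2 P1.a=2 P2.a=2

spurious: P0.a=2 P1.a=0 P2.a=1

outcome vector order: (P0.a,P1.a,P2.a)
SC (10): 002, 011, 012, 021, 022, 202, 211, 212, 221, 222
claimed∖SC = {201}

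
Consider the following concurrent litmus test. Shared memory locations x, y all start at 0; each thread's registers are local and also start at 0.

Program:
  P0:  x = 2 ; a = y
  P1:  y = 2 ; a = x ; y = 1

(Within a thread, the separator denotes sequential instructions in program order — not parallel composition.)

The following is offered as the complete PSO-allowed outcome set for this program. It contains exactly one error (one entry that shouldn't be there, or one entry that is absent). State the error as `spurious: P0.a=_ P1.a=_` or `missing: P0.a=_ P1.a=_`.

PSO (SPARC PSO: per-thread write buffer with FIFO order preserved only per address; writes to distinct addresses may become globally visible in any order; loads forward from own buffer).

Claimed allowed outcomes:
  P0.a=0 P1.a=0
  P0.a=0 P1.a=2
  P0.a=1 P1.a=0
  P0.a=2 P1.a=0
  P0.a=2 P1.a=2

outcome vector order: (P0.a,P1.a)
[PSO] allowed = {(0,0); (0,2); (1,0); (1,2); (2,0); (2,2)}
PSO∖claimed = {(1,2)}

missing: P0.a=1 P1.a=2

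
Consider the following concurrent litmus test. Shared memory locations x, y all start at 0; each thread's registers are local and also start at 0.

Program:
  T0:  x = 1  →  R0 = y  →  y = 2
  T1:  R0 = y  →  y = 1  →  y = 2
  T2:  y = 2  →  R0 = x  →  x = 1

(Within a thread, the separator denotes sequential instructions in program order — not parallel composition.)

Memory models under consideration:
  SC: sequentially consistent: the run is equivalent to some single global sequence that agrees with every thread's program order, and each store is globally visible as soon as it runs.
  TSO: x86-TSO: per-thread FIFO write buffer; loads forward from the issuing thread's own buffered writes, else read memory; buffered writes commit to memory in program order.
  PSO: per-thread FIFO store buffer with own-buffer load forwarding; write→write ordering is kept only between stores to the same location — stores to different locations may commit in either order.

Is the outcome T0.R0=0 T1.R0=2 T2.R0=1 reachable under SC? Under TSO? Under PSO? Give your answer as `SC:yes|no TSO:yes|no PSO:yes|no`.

SC:yes TSO:yes PSO:yes

outcome vector order: (T0.R0,T1.R0,T2.R0)
[SC] allowed = {0/0/1, 0/2/1, 1/0/0, 1/0/1, 1/2/0, 1/2/1, 2/0/0, 2/0/1, 2/2/0, 2/2/1}
[TSO] allowed = {0/0/0, 0/0/1, 0/2/0, 0/2/1, 1/0/0, 1/0/1, 1/2/0, 1/2/1, 2/0/0, 2/0/1, 2/2/0, 2/2/1}
[PSO] allowed = {0/0/0, 0/0/1, 0/2/0, 0/2/1, 1/0/0, 1/0/1, 1/2/0, 1/2/1, 2/0/0, 2/0/1, 2/2/0, 2/2/1}
target 0/2/1 ∈ {SC,TSO,PSO}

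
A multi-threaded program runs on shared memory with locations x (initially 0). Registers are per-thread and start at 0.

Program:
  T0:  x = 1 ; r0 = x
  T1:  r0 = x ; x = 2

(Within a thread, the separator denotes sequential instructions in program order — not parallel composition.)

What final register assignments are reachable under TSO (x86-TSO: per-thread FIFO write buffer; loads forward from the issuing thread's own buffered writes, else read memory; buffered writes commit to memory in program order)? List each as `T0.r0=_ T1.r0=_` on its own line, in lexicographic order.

T0.r0=1 T1.r0=0
T0.r0=1 T1.r0=1
T0.r0=2 T1.r0=0
T0.r0=2 T1.r0=1

outcome vector order: (T0.r0,T1.r0)
|TSO outcomes| = 4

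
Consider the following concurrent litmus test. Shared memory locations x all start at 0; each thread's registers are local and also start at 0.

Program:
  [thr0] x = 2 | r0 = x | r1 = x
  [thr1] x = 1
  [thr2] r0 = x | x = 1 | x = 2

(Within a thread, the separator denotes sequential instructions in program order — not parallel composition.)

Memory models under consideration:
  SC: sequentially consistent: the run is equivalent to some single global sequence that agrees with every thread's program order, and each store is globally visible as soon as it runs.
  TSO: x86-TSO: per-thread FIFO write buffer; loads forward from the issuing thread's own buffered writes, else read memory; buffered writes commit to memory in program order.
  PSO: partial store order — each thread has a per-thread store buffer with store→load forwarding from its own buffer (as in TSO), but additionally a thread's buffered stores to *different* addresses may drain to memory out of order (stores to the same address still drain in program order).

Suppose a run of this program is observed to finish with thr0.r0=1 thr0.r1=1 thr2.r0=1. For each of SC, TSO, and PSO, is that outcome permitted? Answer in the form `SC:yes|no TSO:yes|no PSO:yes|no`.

outcome vector order: (thr0.r0,thr0.r1,thr2.r0)
SC: 12 outcomes — {1/1/0 1/1/1 1/1/2 1/2/0 1/2/1 1/2/2 2/1/0 2/1/1 2/1/2 2/2/0 2/2/1 2/2/2}
TSO: 12 outcomes — {1/1/0 1/1/1 1/1/2 1/2/0 1/2/1 1/2/2 2/1/0 2/1/1 2/1/2 2/2/0 2/2/1 2/2/2}
PSO: 12 outcomes — {1/1/0 1/1/1 1/1/2 1/2/0 1/2/1 1/2/2 2/1/0 2/1/1 2/1/2 2/2/0 2/2/1 2/2/2}
target 1/1/1 ∈ {SC,TSO,PSO}

SC:yes TSO:yes PSO:yes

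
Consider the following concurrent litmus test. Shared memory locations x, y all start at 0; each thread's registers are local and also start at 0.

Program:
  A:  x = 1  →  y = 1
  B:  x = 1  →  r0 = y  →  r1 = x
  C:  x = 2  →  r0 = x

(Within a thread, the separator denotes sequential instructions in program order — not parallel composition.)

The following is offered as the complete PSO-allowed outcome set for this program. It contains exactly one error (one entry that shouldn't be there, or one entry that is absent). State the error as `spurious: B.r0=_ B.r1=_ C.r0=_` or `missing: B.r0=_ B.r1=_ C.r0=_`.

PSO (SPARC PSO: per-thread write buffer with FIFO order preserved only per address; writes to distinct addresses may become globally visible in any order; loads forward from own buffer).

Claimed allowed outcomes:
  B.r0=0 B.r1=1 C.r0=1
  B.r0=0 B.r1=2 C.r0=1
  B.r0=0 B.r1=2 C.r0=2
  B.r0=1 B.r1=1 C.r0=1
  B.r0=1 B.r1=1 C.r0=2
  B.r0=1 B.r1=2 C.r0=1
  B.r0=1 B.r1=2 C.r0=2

outcome vector order: (B.r0,B.r1,C.r0)
[PSO] allowed = {<0 1 1> <0 1 2> <0 2 1> <0 2 2> <1 1 1> <1 1 2> <1 2 1> <1 2 2>}
PSO∖claimed = {<0 1 2>}

missing: B.r0=0 B.r1=1 C.r0=2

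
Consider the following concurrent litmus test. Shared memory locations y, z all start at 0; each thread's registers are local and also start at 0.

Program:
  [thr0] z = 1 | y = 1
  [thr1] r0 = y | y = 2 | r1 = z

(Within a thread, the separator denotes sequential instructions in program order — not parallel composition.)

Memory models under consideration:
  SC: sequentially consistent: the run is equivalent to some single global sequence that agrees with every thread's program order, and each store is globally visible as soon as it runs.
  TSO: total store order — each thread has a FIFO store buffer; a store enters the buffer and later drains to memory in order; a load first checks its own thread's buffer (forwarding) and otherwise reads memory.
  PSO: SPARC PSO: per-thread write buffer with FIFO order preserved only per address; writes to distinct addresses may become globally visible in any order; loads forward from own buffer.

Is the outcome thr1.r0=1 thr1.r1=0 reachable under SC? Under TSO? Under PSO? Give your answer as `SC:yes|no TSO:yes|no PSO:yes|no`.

outcome vector order: (thr1.r0,thr1.r1)
SC (3): 00; 01; 11
TSO (3): 00; 01; 11
PSO (4): 00; 01; 10; 11
target 10 ∈ {PSO}

SC:no TSO:no PSO:yes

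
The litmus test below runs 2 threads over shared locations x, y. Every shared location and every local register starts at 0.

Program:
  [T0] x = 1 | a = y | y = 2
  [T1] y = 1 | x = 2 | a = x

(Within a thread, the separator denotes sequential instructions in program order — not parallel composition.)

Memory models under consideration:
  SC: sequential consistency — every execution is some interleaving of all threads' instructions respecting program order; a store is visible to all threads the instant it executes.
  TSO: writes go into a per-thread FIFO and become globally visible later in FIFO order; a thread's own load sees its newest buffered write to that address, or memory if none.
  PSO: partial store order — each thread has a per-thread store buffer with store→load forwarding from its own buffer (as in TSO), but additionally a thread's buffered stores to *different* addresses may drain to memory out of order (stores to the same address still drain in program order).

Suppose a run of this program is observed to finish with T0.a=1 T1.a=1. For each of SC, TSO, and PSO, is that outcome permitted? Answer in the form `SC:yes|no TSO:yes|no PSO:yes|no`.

outcome vector order: (T0.a,T1.a)
[SC] allowed = {(0,2), (1,1), (1,2)}
[TSO] allowed = {(0,1), (0,2), (1,1), (1,2)}
[PSO] allowed = {(0,1), (0,2), (1,1), (1,2)}
target (1,1) ∈ {SC,TSO,PSO}

SC:yes TSO:yes PSO:yes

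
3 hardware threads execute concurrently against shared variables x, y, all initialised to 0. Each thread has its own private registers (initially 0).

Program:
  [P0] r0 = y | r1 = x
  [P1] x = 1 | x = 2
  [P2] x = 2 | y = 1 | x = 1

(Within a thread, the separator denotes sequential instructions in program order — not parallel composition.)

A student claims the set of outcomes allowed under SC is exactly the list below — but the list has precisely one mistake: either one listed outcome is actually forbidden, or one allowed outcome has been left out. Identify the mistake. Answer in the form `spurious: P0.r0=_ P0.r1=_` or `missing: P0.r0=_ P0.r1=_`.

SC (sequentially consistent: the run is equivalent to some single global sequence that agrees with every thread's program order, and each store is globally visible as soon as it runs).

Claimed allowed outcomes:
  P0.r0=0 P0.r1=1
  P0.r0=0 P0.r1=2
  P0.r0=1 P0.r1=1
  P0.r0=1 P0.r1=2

outcome vector order: (P0.r0,P0.r1)
under SC → <0 0>, <0 1>, <0 2>, <1 1>, <1 2>
SC∖claimed = {<0 0>}

missing: P0.r0=0 P0.r1=0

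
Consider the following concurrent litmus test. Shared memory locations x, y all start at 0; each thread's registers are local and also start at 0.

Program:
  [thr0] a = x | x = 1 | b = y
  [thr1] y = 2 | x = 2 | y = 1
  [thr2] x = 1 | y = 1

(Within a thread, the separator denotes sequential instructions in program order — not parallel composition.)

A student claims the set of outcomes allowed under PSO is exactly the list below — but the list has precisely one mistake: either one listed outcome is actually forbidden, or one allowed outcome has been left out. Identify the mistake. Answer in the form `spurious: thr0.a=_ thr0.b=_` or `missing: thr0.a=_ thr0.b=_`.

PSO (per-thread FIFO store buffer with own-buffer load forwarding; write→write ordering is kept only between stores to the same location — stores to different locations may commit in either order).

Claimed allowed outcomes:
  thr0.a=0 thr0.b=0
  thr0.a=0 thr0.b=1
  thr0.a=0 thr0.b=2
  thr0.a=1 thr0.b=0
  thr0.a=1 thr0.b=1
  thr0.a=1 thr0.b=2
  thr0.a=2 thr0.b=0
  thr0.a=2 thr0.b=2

outcome vector order: (thr0.a,thr0.b)
PSO (9): (0,0) (0,1) (0,2) (1,0) (1,1) (1,2) (2,0) (2,1) (2,2)
PSO∖claimed = {(2,1)}

missing: thr0.a=2 thr0.b=1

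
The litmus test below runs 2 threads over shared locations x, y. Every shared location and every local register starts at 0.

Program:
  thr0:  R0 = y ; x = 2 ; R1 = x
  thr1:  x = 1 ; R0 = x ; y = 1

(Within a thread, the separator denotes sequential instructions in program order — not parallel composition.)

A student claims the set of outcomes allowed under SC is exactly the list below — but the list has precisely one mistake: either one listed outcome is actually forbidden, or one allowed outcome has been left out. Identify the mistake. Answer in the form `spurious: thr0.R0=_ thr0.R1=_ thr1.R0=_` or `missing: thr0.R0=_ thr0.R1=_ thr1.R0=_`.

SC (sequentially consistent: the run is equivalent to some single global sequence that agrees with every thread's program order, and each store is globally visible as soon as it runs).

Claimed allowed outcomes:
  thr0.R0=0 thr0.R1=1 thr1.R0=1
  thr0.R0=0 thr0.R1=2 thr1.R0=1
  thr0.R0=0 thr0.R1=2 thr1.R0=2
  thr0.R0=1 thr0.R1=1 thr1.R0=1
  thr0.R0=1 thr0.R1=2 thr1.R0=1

spurious: thr0.R0=1 thr0.R1=1 thr1.R0=1

outcome vector order: (thr0.R0,thr0.R1,thr1.R0)
SC (4): 0/1/1; 0/2/1; 0/2/2; 1/2/1
claimed∖SC = {1/1/1}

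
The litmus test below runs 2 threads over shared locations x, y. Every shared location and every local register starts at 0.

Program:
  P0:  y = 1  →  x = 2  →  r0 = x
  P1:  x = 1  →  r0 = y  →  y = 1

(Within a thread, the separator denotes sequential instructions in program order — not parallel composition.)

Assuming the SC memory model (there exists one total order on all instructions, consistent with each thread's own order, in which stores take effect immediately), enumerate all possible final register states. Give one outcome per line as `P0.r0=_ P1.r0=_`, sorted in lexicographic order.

outcome vector order: (P0.r0,P1.r0)
|SC outcomes| = 3

P0.r0=1 P1.r0=1
P0.r0=2 P1.r0=0
P0.r0=2 P1.r0=1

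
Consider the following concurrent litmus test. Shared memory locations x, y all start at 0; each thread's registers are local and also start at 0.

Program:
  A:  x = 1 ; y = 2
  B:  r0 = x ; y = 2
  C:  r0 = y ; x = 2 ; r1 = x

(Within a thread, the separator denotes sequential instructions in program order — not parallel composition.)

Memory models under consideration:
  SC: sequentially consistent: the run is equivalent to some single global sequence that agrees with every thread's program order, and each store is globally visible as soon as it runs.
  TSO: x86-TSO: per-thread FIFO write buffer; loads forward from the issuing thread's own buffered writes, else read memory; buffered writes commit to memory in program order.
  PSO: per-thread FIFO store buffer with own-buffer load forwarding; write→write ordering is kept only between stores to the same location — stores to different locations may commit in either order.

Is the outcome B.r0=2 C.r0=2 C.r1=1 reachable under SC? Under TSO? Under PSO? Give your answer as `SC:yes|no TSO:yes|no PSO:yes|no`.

outcome vector order: (B.r0,C.r0,C.r1)
[SC] allowed = {001, 002, 021, 022, 101, 102, 122, 201, 202, 222}
[TSO] allowed = {001, 002, 021, 022, 101, 102, 122, 201, 202, 222}
[PSO] allowed = {001, 002, 021, 022, 101, 102, 121, 122, 201, 202, 221, 222}
target 221 ∈ {PSO}

SC:no TSO:no PSO:yes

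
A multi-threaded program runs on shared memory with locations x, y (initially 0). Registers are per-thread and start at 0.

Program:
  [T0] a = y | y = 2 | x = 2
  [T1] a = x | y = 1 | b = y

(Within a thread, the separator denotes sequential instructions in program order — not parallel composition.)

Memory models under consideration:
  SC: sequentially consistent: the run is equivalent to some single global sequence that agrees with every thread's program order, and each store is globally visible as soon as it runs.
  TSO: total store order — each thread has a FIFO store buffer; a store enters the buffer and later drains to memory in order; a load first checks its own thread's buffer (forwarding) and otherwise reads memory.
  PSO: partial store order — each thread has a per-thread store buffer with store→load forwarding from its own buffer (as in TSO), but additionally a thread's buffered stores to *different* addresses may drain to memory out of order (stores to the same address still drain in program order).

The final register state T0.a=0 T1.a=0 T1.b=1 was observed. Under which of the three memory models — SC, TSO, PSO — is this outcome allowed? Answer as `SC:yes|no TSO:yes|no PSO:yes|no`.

SC:yes TSO:yes PSO:yes

outcome vector order: (T0.a,T1.a,T1.b)
[SC] allowed = {001 002 021 101 102}
[TSO] allowed = {001 002 021 101 102}
[PSO] allowed = {001 002 021 022 101 102}
target 001 ∈ {SC,TSO,PSO}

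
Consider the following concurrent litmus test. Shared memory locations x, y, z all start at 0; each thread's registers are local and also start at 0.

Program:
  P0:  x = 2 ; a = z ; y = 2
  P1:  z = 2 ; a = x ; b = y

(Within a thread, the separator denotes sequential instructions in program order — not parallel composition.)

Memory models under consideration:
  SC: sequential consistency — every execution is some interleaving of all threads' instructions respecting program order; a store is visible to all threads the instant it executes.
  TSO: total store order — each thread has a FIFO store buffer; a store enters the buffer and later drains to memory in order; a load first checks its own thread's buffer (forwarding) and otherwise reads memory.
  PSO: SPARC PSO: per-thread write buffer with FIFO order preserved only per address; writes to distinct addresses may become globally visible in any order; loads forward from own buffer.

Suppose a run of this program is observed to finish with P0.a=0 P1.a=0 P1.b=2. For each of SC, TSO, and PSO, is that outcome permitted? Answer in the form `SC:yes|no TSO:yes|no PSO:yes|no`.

outcome vector order: (P0.a,P1.a,P1.b)
SC: 6 outcomes — {020; 022; 200; 202; 220; 222}
TSO: 8 outcomes — {000; 002; 020; 022; 200; 202; 220; 222}
PSO: 8 outcomes — {000; 002; 020; 022; 200; 202; 220; 222}
target 002 ∈ {TSO,PSO}

SC:no TSO:yes PSO:yes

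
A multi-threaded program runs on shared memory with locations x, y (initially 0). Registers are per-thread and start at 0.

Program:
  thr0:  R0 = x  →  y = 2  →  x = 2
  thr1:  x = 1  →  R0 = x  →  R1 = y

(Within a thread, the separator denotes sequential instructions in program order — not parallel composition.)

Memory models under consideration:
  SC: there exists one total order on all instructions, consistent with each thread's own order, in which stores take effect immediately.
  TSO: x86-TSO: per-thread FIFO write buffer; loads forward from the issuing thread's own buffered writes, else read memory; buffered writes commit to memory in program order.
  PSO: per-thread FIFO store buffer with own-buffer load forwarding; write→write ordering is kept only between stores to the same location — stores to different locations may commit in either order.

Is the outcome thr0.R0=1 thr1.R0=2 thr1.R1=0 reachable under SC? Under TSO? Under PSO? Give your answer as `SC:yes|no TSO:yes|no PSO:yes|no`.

SC:no TSO:no PSO:yes

outcome vector order: (thr0.R0,thr1.R0,thr1.R1)
SC: 6 outcomes — {(0,1,0); (0,1,2); (0,2,2); (1,1,0); (1,1,2); (1,2,2)}
TSO: 6 outcomes — {(0,1,0); (0,1,2); (0,2,2); (1,1,0); (1,1,2); (1,2,2)}
PSO: 8 outcomes — {(0,1,0); (0,1,2); (0,2,0); (0,2,2); (1,1,0); (1,1,2); (1,2,0); (1,2,2)}
target (1,2,0) ∈ {PSO}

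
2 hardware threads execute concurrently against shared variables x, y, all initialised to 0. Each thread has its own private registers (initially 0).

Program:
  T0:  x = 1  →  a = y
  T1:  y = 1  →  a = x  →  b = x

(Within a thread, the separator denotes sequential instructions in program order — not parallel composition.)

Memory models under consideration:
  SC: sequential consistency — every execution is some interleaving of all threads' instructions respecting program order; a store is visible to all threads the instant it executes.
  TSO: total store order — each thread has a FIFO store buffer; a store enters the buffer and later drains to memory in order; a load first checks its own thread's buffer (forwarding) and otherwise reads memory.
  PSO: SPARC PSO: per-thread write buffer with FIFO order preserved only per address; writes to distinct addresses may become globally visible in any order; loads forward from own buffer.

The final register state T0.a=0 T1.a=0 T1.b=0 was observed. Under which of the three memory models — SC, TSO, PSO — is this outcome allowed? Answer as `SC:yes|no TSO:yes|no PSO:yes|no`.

outcome vector order: (T0.a,T1.a,T1.b)
SC: 4 outcomes — {(0,1,1); (1,0,0); (1,0,1); (1,1,1)}
TSO: 6 outcomes — {(0,0,0); (0,0,1); (0,1,1); (1,0,0); (1,0,1); (1,1,1)}
PSO: 6 outcomes — {(0,0,0); (0,0,1); (0,1,1); (1,0,0); (1,0,1); (1,1,1)}
target (0,0,0) ∈ {TSO,PSO}

SC:no TSO:yes PSO:yes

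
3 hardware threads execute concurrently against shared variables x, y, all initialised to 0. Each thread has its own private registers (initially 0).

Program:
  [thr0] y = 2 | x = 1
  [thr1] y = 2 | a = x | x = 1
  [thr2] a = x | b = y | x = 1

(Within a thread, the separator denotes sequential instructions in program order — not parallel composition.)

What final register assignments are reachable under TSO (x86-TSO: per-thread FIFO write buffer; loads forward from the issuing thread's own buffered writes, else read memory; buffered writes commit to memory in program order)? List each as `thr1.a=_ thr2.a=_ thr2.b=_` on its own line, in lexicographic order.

thr1.a=0 thr2.a=0 thr2.b=0
thr1.a=0 thr2.a=0 thr2.b=2
thr1.a=0 thr2.a=1 thr2.b=2
thr1.a=1 thr2.a=0 thr2.b=0
thr1.a=1 thr2.a=0 thr2.b=2
thr1.a=1 thr2.a=1 thr2.b=2

outcome vector order: (thr1.a,thr2.a,thr2.b)
|TSO outcomes| = 6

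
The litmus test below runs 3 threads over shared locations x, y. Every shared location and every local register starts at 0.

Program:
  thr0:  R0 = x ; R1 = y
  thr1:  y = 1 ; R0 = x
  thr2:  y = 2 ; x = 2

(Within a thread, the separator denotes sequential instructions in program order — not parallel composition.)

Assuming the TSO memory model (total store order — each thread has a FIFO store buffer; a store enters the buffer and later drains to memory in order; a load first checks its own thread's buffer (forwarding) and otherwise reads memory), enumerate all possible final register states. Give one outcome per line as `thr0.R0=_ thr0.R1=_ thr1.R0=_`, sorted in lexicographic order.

outcome vector order: (thr0.R0,thr0.R1,thr1.R0)
|TSO outcomes| = 10

thr0.R0=0 thr0.R1=0 thr1.R0=0
thr0.R0=0 thr0.R1=0 thr1.R0=2
thr0.R0=0 thr0.R1=1 thr1.R0=0
thr0.R0=0 thr0.R1=1 thr1.R0=2
thr0.R0=0 thr0.R1=2 thr1.R0=0
thr0.R0=0 thr0.R1=2 thr1.R0=2
thr0.R0=2 thr0.R1=1 thr1.R0=0
thr0.R0=2 thr0.R1=1 thr1.R0=2
thr0.R0=2 thr0.R1=2 thr1.R0=0
thr0.R0=2 thr0.R1=2 thr1.R0=2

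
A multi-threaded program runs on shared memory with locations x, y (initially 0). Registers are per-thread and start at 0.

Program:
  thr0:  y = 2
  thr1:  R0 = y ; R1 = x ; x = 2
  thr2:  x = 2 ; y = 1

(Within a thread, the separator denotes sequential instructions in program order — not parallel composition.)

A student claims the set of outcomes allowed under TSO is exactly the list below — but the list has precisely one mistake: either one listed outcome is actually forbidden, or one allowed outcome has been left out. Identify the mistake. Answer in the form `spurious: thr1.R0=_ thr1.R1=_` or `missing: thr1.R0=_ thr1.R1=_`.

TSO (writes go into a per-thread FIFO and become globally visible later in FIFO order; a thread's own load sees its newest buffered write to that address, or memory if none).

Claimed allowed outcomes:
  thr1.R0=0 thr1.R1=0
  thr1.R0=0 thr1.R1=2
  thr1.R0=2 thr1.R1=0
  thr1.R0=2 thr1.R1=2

missing: thr1.R0=1 thr1.R1=2

outcome vector order: (thr1.R0,thr1.R1)
under TSO → 0/0 0/2 1/2 2/0 2/2
TSO∖claimed = {1/2}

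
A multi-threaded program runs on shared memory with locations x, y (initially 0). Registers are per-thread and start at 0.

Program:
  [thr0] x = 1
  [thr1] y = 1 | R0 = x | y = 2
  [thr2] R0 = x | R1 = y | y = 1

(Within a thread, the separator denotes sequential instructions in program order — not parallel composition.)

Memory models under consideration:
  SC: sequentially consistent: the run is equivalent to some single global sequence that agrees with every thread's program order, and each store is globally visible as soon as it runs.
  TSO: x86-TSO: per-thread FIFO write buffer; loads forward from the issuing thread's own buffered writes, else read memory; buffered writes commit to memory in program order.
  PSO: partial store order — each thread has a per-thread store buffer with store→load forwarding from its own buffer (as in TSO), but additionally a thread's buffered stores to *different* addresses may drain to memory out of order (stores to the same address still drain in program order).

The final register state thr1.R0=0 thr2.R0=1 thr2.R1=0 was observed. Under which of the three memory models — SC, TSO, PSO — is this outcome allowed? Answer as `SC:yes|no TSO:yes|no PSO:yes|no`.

outcome vector order: (thr1.R0,thr2.R0,thr2.R1)
SC (11): 000 001 002 011 012 100 101 102 110 111 112
TSO (12): 000 001 002 010 011 012 100 101 102 110 111 112
PSO (12): 000 001 002 010 011 012 100 101 102 110 111 112
target 010 ∈ {TSO,PSO}

SC:no TSO:yes PSO:yes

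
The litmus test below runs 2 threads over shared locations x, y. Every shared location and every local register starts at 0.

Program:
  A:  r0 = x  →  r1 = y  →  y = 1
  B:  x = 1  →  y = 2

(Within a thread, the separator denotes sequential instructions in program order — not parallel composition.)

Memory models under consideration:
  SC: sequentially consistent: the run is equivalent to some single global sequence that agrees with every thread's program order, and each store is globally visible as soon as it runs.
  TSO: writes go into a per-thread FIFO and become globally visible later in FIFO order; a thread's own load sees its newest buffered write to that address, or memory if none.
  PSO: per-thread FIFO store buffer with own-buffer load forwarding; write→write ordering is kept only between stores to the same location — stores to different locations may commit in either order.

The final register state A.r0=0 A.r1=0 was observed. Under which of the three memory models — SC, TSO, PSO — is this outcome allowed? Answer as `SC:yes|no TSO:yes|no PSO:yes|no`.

outcome vector order: (A.r0,A.r1)
under SC → 00, 02, 10, 12
under TSO → 00, 02, 10, 12
under PSO → 00, 02, 10, 12
target 00 ∈ {SC,TSO,PSO}

SC:yes TSO:yes PSO:yes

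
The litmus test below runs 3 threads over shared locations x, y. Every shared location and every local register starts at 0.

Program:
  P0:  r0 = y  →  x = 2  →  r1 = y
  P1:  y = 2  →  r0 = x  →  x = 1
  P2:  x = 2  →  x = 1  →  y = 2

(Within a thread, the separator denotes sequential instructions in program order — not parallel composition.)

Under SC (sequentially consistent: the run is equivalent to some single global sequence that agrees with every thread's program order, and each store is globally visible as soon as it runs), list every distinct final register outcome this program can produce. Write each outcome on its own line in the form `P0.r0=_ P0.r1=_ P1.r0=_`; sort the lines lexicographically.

outcome vector order: (P0.r0,P0.r1,P1.r0)
|SC outcomes| = 8

P0.r0=0 P0.r1=0 P1.r0=1
P0.r0=0 P0.r1=0 P1.r0=2
P0.r0=0 P0.r1=2 P1.r0=0
P0.r0=0 P0.r1=2 P1.r0=1
P0.r0=0 P0.r1=2 P1.r0=2
P0.r0=2 P0.r1=2 P1.r0=0
P0.r0=2 P0.r1=2 P1.r0=1
P0.r0=2 P0.r1=2 P1.r0=2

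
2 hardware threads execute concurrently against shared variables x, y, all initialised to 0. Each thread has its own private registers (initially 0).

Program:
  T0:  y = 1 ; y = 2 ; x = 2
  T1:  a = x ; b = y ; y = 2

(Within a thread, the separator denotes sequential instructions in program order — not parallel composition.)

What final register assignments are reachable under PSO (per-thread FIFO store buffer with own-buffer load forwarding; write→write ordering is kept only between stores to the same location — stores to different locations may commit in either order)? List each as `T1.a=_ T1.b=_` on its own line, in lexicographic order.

T1.a=0 T1.b=0
T1.a=0 T1.b=1
T1.a=0 T1.b=2
T1.a=2 T1.b=0
T1.a=2 T1.b=1
T1.a=2 T1.b=2

outcome vector order: (T1.a,T1.b)
|PSO outcomes| = 6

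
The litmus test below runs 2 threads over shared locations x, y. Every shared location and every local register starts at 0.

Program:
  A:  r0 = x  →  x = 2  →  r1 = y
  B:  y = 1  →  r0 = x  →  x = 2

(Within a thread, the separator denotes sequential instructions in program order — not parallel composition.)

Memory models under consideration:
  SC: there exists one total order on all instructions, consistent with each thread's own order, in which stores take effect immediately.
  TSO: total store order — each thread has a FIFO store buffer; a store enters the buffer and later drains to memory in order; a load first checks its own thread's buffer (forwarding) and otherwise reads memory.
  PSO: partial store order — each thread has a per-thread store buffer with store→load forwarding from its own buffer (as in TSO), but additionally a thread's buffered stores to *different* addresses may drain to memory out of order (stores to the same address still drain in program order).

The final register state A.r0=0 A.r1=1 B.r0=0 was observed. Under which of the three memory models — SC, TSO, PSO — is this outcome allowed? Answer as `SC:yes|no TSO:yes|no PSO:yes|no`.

outcome vector order: (A.r0,A.r1,B.r0)
SC (4): 0/0/2; 0/1/0; 0/1/2; 2/1/0
TSO (5): 0/0/0; 0/0/2; 0/1/0; 0/1/2; 2/1/0
PSO (6): 0/0/0; 0/0/2; 0/1/0; 0/1/2; 2/0/0; 2/1/0
target 0/1/0 ∈ {SC,TSO,PSO}

SC:yes TSO:yes PSO:yes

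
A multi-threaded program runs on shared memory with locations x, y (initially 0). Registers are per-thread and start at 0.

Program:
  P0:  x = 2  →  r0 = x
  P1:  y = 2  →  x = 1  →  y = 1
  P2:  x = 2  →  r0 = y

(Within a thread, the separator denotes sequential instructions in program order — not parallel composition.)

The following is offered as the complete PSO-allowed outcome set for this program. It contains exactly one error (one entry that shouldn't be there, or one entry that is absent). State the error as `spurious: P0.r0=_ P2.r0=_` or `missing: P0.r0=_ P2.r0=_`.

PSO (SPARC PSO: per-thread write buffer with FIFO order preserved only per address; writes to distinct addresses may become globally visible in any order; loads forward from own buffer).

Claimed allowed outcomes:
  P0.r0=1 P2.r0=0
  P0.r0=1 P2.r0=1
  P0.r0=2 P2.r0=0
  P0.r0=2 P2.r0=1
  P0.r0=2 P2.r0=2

missing: P0.r0=1 P2.r0=2

outcome vector order: (P0.r0,P2.r0)
PSO (6): 10; 11; 12; 20; 21; 22
PSO∖claimed = {12}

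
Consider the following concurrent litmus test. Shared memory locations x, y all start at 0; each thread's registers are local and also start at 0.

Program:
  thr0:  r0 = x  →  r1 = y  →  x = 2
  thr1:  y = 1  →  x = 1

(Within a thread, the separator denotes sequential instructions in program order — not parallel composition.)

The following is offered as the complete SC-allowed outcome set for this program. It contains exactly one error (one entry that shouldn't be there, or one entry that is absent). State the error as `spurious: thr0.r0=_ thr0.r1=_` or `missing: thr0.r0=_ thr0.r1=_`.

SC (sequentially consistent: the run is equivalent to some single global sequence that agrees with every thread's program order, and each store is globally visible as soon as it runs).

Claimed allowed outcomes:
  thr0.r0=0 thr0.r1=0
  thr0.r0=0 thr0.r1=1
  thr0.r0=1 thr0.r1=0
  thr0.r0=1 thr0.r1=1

spurious: thr0.r0=1 thr0.r1=0

outcome vector order: (thr0.r0,thr0.r1)
under SC → 0/0, 0/1, 1/1
claimed∖SC = {1/0}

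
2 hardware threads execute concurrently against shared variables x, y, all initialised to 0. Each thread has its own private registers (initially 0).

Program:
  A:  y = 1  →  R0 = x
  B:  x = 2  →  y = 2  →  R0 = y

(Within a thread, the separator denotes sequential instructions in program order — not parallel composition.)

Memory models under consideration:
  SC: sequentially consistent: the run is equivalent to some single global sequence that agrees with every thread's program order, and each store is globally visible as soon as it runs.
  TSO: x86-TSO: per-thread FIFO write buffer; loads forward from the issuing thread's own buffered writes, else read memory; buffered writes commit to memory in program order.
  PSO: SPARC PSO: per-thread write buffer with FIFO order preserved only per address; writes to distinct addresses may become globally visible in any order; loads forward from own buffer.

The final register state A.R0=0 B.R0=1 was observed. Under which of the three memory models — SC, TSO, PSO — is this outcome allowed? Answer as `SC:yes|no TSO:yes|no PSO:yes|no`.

SC:no TSO:yes PSO:yes

outcome vector order: (A.R0,B.R0)
SC (3): 0/2; 2/1; 2/2
TSO (4): 0/1; 0/2; 2/1; 2/2
PSO (4): 0/1; 0/2; 2/1; 2/2
target 0/1 ∈ {TSO,PSO}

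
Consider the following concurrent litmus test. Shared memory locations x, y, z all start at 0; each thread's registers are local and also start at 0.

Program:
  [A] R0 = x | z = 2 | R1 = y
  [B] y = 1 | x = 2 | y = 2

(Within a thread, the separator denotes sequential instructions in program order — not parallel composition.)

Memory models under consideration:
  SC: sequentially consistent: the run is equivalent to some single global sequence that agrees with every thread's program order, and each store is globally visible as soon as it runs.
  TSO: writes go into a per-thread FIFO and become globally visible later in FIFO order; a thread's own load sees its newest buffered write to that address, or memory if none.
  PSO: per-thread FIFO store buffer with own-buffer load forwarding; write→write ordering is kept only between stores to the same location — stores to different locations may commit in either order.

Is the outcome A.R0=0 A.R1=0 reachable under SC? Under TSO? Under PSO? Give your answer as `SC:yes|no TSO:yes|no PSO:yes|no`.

outcome vector order: (A.R0,A.R1)
[SC] allowed = {0/0, 0/1, 0/2, 2/1, 2/2}
[TSO] allowed = {0/0, 0/1, 0/2, 2/1, 2/2}
[PSO] allowed = {0/0, 0/1, 0/2, 2/0, 2/1, 2/2}
target 0/0 ∈ {SC,TSO,PSO}

SC:yes TSO:yes PSO:yes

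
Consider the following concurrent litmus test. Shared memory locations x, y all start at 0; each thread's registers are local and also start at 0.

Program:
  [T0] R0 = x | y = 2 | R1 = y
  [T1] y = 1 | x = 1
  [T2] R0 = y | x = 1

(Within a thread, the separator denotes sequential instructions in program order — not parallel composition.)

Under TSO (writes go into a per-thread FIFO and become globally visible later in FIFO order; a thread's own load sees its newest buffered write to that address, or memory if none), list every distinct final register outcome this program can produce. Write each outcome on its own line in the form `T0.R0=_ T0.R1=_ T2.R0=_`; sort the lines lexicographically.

outcome vector order: (T0.R0,T0.R1,T2.R0)
|TSO outcomes| = 10

T0.R0=0 T0.R1=1 T2.R0=0
T0.R0=0 T0.R1=1 T2.R0=1
T0.R0=0 T0.R1=1 T2.R0=2
T0.R0=0 T0.R1=2 T2.R0=0
T0.R0=0 T0.R1=2 T2.R0=1
T0.R0=0 T0.R1=2 T2.R0=2
T0.R0=1 T0.R1=1 T2.R0=0
T0.R0=1 T0.R1=2 T2.R0=0
T0.R0=1 T0.R1=2 T2.R0=1
T0.R0=1 T0.R1=2 T2.R0=2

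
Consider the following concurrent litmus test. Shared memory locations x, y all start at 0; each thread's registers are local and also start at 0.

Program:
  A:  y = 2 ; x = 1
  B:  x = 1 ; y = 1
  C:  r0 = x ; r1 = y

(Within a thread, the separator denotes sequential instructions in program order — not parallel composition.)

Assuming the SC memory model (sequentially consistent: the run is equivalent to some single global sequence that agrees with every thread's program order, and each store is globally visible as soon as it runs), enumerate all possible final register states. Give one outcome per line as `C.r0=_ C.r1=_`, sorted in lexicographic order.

outcome vector order: (C.r0,C.r1)
|SC outcomes| = 6

C.r0=0 C.r1=0
C.r0=0 C.r1=1
C.r0=0 C.r1=2
C.r0=1 C.r1=0
C.r0=1 C.r1=1
C.r0=1 C.r1=2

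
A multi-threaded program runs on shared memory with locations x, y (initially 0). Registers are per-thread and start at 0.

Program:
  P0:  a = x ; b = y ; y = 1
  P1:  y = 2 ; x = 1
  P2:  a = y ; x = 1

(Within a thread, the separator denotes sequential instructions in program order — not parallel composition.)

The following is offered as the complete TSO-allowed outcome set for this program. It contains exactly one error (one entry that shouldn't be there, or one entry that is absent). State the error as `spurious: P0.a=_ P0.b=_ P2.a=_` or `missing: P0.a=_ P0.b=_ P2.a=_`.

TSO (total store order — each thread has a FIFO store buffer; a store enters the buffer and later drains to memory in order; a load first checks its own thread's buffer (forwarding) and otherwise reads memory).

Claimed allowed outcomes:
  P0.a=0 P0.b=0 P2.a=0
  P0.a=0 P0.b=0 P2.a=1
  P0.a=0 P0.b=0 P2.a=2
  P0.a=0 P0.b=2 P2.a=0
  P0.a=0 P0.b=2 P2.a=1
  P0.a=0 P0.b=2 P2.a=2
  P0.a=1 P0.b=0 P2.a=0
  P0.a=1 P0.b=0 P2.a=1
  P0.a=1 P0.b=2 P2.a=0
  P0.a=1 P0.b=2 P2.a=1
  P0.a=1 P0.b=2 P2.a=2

spurious: P0.a=1 P0.b=0 P2.a=1

outcome vector order: (P0.a,P0.b,P2.a)
TSO: 10 outcomes — {0/0/0, 0/0/1, 0/0/2, 0/2/0, 0/2/1, 0/2/2, 1/0/0, 1/2/0, 1/2/1, 1/2/2}
claimed∖TSO = {1/0/1}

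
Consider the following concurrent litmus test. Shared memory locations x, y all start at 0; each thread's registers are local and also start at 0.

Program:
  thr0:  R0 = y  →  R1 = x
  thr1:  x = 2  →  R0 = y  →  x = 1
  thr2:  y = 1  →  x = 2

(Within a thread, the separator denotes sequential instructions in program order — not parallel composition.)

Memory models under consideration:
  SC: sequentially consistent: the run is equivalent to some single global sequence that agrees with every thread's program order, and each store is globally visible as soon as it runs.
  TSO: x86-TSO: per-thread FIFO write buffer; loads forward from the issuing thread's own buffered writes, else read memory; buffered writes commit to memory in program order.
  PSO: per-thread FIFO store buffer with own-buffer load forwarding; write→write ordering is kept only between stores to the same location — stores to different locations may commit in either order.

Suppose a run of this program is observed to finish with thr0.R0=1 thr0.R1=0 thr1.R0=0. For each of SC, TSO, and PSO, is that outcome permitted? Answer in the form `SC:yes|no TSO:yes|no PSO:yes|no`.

outcome vector order: (thr0.R0,thr0.R1,thr1.R0)
SC (11): 0/0/0 0/0/1 0/1/0 0/1/1 0/2/0 0/2/1 1/0/1 1/1/0 1/1/1 1/2/0 1/2/1
TSO (12): 0/0/0 0/0/1 0/1/0 0/1/1 0/2/0 0/2/1 1/0/0 1/0/1 1/1/0 1/1/1 1/2/0 1/2/1
PSO (12): 0/0/0 0/0/1 0/1/0 0/1/1 0/2/0 0/2/1 1/0/0 1/0/1 1/1/0 1/1/1 1/2/0 1/2/1
target 1/0/0 ∈ {TSO,PSO}

SC:no TSO:yes PSO:yes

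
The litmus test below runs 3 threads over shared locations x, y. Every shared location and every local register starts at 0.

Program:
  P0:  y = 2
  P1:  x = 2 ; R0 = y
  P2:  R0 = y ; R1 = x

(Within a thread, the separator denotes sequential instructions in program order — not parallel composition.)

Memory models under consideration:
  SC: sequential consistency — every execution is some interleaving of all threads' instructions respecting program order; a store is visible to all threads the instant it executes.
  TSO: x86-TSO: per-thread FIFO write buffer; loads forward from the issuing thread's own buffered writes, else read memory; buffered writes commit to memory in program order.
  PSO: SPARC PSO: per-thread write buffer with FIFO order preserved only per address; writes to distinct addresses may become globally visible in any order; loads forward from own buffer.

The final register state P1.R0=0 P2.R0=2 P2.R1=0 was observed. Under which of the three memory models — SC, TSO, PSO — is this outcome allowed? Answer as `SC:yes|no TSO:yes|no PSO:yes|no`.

outcome vector order: (P1.R0,P2.R0,P2.R1)
under SC → 000; 002; 022; 200; 202; 220; 222
under TSO → 000; 002; 020; 022; 200; 202; 220; 222
under PSO → 000; 002; 020; 022; 200; 202; 220; 222
target 020 ∈ {TSO,PSO}

SC:no TSO:yes PSO:yes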